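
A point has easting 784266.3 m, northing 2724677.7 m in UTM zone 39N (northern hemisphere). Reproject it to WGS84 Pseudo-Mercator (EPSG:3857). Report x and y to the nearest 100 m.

x 5989800 m, y 2827900 m

Unproject from UTM 39N (λ₀ = 51°) → φ = 24.61010016°, λ = 53.80749985°.
Web Mercator (R = 6378137 m): x = 5989823.484 m, y = 2827929.669 m.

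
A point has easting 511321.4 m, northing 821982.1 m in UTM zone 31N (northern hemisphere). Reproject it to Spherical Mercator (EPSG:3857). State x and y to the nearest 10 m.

Unproject from UTM 31N (λ₀ = 3°) → φ = 7.43630014°, λ = 3.10259974°.
Web Mercator (R = 6378137 m): x = 345379.823 m, y = 830139.029 m.

x 345380 m, y 830140 m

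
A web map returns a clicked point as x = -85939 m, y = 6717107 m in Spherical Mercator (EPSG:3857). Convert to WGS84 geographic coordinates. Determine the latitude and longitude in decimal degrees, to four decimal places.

lat 51.5385°, lon -0.7720°

R = 6378137 m. λ = x/R = -0.77200317°.
φ = 2·arctan(exp(y/R)) − 90° = 2·arctan(2.86665) − 90° = 51.53850195°.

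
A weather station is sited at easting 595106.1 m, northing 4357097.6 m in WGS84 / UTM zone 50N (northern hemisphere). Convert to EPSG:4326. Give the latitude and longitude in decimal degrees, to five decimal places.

Zone 50N: λ₀ = 117°, k₀ = 0.9996, false easting 500000 m.
Meridian distance M = (N − FN)/k₀ = 4358841.1 m.
Inverse transverse Mercator on WGS84 gives φ = 39.35809996°, λ = 118.10389998°.

lat 39.35810°, lon 118.10390°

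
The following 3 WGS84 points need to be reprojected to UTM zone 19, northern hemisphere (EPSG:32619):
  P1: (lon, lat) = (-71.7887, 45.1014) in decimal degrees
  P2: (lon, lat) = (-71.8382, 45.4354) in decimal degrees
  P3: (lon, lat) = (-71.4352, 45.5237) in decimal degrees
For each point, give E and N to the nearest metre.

UTM zone 19N: λ₀ = -69°, k₀ = 0.9996.
P1 (45.1014°, -71.7887°) → (280595.996, 4997998.468) m.
P2 (45.4354°, -71.8382°) → (278008.353, 5035238.577) m.
P3 (45.5237°, -71.4352°) → (309826.420, 5044014.081) m.

P1: E 280596 m, N 4997998 m; P2: E 278008 m, N 5035239 m; P3: E 309826 m, N 5044014 m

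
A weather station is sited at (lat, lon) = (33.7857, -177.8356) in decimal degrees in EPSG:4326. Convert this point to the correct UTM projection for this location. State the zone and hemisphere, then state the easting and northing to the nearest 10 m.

Longitude -177.8356° lies in the 6° band [-180°, -174°), giving zone 1; latitude is north of the equator, so 1N.
Zone 1 central meridian λ₀ = 6×1 − 183 = -177°; Δλ = -0.8356°.
Transverse Mercator on WGS84 with k₀ = 0.9996 gives E = 422639.859 m, N = 3738708.940 m.

Zone 1N: E 422640 m, N 3738710 m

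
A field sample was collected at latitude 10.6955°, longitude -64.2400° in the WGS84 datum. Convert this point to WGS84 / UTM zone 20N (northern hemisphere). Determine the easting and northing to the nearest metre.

E 364391 m, N 1182583 m

Zone 20 central meridian λ₀ = 6×20 − 183 = -63°; Δλ = -1.2400°.
Transverse Mercator on WGS84 with k₀ = 0.9996 gives E = 364390.579 m, N = 1182583.432 m.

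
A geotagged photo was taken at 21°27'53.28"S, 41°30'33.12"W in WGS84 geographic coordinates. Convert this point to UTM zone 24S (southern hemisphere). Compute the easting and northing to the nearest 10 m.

E 239980 m, N 7624330 m

Zone 24 central meridian λ₀ = 6×24 − 183 = -39°; Δλ = -2.5092°.
Transverse Mercator on WGS84 with k₀ = 0.9996 gives E = 239976.415 m, N = 7624325.841 m.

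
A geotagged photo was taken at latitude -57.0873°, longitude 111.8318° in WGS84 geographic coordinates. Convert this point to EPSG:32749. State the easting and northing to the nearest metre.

E 550411 m, N 3672589 m

Zone 49 central meridian λ₀ = 6×49 − 183 = 111°; Δλ = +0.8318°.
Transverse Mercator on WGS84 with k₀ = 0.9996 gives E = 550410.980 m, N = 3672588.981 m.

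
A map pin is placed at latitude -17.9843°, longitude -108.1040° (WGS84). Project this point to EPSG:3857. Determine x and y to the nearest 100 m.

Web Mercator is spherical with R = a = 6378137 m.
x = R·λ = 6378137 × -1.886770735 = -12034082.233 m.
y = R·ln tan(π/4 + φ/2) = 6378137 × -0.319170154 = -2035710.969 m.

x -12034100 m, y -2035700 m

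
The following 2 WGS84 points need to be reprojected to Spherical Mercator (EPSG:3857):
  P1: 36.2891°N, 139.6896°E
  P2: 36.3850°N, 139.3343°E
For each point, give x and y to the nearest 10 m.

Web Mercator: x = R·λ, y = R·ln tan(π/4+φ/2), R = 6378137 m.
P1 (36.2891°, 139.6896°) → (15550175.141, 4340474.350) m.
P2 (36.3850°, 139.3343°) → (15510623.326, 4353726.915) m.

P1: x 15550180 m, y 4340470 m; P2: x 15510620 m, y 4353730 m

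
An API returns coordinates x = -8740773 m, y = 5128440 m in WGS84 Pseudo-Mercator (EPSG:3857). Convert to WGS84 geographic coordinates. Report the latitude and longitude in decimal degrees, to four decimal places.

lat 41.7824°, lon -78.5197°

R = 6378137 m. λ = x/R = -78.51969981°.
φ = 2·arctan(exp(y/R)) − 90° = 2·arctan(2.23461) − 90° = 41.78240304°.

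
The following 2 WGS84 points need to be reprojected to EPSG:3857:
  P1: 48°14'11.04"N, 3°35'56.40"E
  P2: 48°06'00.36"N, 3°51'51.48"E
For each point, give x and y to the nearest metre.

Web Mercator: x = R·λ, y = R·ln tan(π/4+φ/2), R = 6378137 m.
P1 (48.2364°, 3.5990°) → (400638.847, 6146273.868) m.
P2 (48.1001°, 3.8643°) → (430171.908, 6123524.094) m.

P1: x 400639 m, y 6146274 m; P2: x 430172 m, y 6123524 m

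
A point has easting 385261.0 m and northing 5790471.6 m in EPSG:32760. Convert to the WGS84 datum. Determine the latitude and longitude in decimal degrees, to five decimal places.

Zone 60S: λ₀ = 177°, k₀ = 0.9996, false easting 500000 m, false northing 10000000 m.
Meridian distance M = (N − FN)/k₀ = -4211212.9 m.
Inverse transverse Mercator on WGS84 gives φ = -38.02619990°, λ = 175.69270029°.

lat -38.02620°, lon 175.69270°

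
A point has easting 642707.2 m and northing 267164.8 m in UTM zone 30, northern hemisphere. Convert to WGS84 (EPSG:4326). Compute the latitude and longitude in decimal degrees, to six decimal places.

lat 2.416500°, lon -1.716500°

Zone 30N: λ₀ = -3°, k₀ = 0.9996, false easting 500000 m.
Meridian distance M = (N − FN)/k₀ = 267271.7 m.
Inverse transverse Mercator on WGS84 gives φ = 2.41649955°, λ = -1.71650028°.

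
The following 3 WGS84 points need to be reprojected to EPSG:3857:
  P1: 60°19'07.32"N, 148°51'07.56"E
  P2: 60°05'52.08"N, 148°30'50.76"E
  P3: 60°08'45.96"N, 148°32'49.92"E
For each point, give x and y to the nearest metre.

P1: x 16570140 m, y 8471037 m; P2: x 16532514 m, y 8421544 m; P3: x 16536199 m, y 8432338 m

Web Mercator: x = R·λ, y = R·ln tan(π/4+φ/2), R = 6378137 m.
P1 (60.3187°, 148.8521°) → (16570139.976, 8471037.316) m.
P2 (60.0978°, 148.5141°) → (16532513.988, 8421544.244) m.
P3 (60.1461°, 148.5472°) → (16536198.663, 8432337.523) m.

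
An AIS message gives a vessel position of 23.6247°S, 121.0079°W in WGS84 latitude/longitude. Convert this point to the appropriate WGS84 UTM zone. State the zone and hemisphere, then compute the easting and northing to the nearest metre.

Zone 10S: E 703230 m, N 7385907 m

Longitude -121.0079° lies in the 6° band [-126°, -120°), giving zone 10; latitude is south of the equator, so 10S.
Zone 10 central meridian λ₀ = 6×10 − 183 = -123°; Δλ = +1.9921°.
Transverse Mercator on WGS84 with k₀ = 0.9996 gives E = 703229.879 m, N = 7385907.158 m.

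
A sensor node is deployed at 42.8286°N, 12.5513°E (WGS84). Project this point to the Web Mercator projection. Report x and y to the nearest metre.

x 1397204 m, y 5285919 m

Web Mercator is spherical with R = a = 6378137 m.
x = R·λ = 6378137 × 0.219061510 = 1397204.325 m.
y = R·ln tan(π/4 + φ/2) = 6378137 × 0.828755999 = 5285919.302 m.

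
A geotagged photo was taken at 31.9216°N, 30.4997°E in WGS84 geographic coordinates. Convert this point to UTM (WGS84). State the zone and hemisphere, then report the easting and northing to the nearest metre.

Zone 36N: E 263599 m, N 3534474 m

Longitude 30.4997° lies in the 6° band [30°, 36°), giving zone 36; latitude is north of the equator, so 36N.
Zone 36 central meridian λ₀ = 6×36 − 183 = 33°; Δλ = -2.5003°.
Transverse Mercator on WGS84 with k₀ = 0.9996 gives E = 263599.241 m, N = 3534474.146 m.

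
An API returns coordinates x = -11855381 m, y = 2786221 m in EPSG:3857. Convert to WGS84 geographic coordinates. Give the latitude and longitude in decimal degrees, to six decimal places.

R = 6378137 m. λ = x/R = -106.49869951°.
φ = 2·arctan(exp(y/R)) − 90° = 2·arctan(1.54781) − 90° = 24.26899707°.

lat 24.268997°, lon -106.498700°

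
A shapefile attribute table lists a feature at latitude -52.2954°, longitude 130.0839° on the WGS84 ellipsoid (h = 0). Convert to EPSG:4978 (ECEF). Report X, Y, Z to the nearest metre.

WGS84: a = 6378137 m, e² = 0.006694380; N(φ) = a/√(1−e²sin²φ) = 6391542.599 m.
X = (N+h)·cosφ·cosλ = -2517043.553 m; Y = (N+h)·cosφ·sinλ = 2990790.611 m; Z = (N(1−e²)+h)·sinφ = -5022972.789 m.

X -2517044 m, Y 2990791 m, Z -5022973 m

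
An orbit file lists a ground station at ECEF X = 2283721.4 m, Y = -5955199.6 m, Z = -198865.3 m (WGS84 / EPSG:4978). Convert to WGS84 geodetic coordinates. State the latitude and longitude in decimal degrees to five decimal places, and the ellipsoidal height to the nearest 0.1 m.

λ = atan2(Y, X) = -69.01900021°; p = √(X²+Y²) = 6378070.7 m.
Bowring's method on WGS84 (a = 6378137 m, b = 6356752.314 m) gives φ = -1.79789963°, h = 3054.074 m.

lat -1.79790°, lon -69.01900°, h 3054.1 m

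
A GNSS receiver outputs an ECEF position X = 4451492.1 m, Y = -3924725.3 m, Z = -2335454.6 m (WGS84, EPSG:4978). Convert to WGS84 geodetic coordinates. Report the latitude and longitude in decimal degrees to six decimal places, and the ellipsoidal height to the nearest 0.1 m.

lat -21.612700°, lon -41.401500°, h 2328.9 m

λ = atan2(Y, X) = -41.40149982°; p = √(X²+Y²) = 5934580.9 m.
Bowring's method on WGS84 (a = 6378137 m, b = 6356752.314 m) gives φ = -21.61270019°, h = 2328.880 m.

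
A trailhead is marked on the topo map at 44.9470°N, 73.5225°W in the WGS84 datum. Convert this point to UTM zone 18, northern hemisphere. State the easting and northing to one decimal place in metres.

E 616557.0 m, N 4978124.6 m

Zone 18 central meridian λ₀ = 6×18 − 183 = -75°; Δλ = +1.4775°.
Transverse Mercator on WGS84 with k₀ = 0.9996 gives E = 616556.952 m, N = 4978124.604 m.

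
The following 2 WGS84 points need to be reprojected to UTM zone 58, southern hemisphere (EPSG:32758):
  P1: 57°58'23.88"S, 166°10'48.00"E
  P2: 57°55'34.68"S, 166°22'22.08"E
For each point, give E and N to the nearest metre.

UTM zone 58S: λ₀ = 165°, k₀ = 0.9996.
P1 (-57.9733°, 166.1800°) → (569798.620, 3573653.040) m.
P2 (-57.9263°, 166.3728°) → (581308.389, 3578669.587) m.

P1: E 569799 m, N 3573653 m; P2: E 581308 m, N 3578670 m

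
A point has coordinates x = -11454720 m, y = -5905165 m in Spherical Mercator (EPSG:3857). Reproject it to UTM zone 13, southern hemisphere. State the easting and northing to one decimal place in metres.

E 660363.4 m, N 4817874.5 m

Web Mercator inverse (R = 6378137 m) → φ = -46.77339815°, λ = -102.89950051°.
UTM 13S forward: E = 660363.408 m, N = 4817874.486 m.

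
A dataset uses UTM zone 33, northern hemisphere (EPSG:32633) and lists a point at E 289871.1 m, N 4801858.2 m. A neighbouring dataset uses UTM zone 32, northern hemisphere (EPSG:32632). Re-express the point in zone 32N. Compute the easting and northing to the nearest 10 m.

UTM 33N → geographic: φ = 43.34019992°, λ = 12.40770013°.
UTM 32N (λ₀ = 9°) forward: E = 776228.371 m, N = 4804235.785 m.

E 776230 m, N 4804240 m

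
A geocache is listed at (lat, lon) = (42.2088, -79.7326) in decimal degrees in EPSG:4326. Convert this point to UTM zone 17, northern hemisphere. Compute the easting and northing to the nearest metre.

E 604620 m, N 4673737 m

Zone 17 central meridian λ₀ = 6×17 − 183 = -81°; Δλ = +1.2674°.
Transverse Mercator on WGS84 with k₀ = 0.9996 gives E = 604620.062 m, N = 4673736.929 m.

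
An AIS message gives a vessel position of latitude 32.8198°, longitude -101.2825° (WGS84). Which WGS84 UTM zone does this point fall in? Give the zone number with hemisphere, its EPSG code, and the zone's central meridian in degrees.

Zone 14N (EPSG:32614), central meridian -99°

UTM zone = ⌊(λ + 180)/6⌋ + 1; -101.2825° ∈ [-102°, -96°) → zone 14.
Hemisphere: N (φ ≥ 0).
Central meridian λ₀ = 6×14 − 183 = -99°.
EPSG code: 32614.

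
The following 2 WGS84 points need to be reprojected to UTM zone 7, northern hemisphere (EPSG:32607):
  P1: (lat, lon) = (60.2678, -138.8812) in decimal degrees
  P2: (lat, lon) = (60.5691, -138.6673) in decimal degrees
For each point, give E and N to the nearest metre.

UTM zone 7N: λ₀ = -141°, k₀ = 0.9996.
P1 (60.2678°, -138.8812°) → (617211.737, 6683118.331) m.
P2 (60.5691°, -138.6673°) → (627853.192, 6717060.553) m.

P1: E 617212 m, N 6683118 m; P2: E 627853 m, N 6717061 m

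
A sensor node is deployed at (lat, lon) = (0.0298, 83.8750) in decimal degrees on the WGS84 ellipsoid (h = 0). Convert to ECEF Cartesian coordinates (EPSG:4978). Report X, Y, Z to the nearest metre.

WGS84: a = 6378137 m, e² = 0.006694380; N(φ) = a/√(1−e²sin²φ) = 6378137.006 m.
X = (N+h)·cosφ·cosλ = 680533.879 m; Y = (N+h)·cosφ·sinλ = 6341726.445 m; Z = (N(1−e²)+h)·sinφ = 3295.113 m.

X 680534 m, Y 6341726 m, Z 3295 m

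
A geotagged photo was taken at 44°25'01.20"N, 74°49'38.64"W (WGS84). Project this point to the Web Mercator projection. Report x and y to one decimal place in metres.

Web Mercator is spherical with R = a = 6378137 m.
x = R·λ = 6378137 × -1.305984501 = -8329748.065 m.
y = R·ln tan(π/4 + φ/2) = 6378137 × 0.867056056 = 5530202.311 m.

x -8329748.1 m, y 5530202.3 m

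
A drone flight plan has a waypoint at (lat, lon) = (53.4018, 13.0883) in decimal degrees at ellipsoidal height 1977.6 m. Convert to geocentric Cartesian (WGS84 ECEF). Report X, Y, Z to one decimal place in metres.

WGS84: a = 6378137 m, e² = 0.006694380; N(φ) = a/√(1−e²sin²φ) = 6391941.997 m.
X = (N+h)·cosφ·cosλ = 3713024.021 m; Y = (N+h)·cosφ·sinλ = 863248.522 m; Z = (N(1−e²)+h)·sinφ = 5098916.717 m.

X 3713024.0 m, Y 863248.5 m, Z 5098916.7 m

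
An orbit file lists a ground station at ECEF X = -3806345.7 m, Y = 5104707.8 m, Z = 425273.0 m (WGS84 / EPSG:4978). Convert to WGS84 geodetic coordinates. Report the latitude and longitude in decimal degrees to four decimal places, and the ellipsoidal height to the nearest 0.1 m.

λ = atan2(Y, X) = 126.71019950°; p = √(X²+Y²) = 6367598.4 m.
Bowring's method on WGS84 (a = 6378137 m, b = 6356752.314 m) gives φ = 3.84659972°, h = 3742.394 m.

lat 3.8466°, lon 126.7102°, h 3742.4 m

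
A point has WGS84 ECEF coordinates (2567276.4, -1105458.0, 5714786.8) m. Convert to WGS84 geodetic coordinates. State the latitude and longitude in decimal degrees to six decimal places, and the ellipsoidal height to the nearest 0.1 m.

λ = atan2(Y, X) = -23.29650026°; p = √(X²+Y²) = 2795164.7 m.
Bowring's method on WGS84 (a = 6378137 m, b = 6356752.314 m) gives φ = 64.08779966°, h = 876.018 m.

lat 64.087800°, lon -23.296500°, h 876.0 m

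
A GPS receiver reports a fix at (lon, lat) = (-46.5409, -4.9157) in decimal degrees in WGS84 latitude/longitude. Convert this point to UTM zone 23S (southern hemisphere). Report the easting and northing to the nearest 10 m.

Zone 23 central meridian λ₀ = 6×23 − 183 = -45°; Δλ = -1.5409°.
Transverse Mercator on WGS84 with k₀ = 0.9996 gives E = 329142.447 m, N = 9456457.176 m.

E 329140 m, N 9456460 m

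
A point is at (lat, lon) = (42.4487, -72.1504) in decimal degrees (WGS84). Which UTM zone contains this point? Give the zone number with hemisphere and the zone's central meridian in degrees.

UTM zone = ⌊(λ + 180)/6⌋ + 1; -72.1504° ∈ [-78°, -72°) → zone 18.
Hemisphere: N (φ ≥ 0).
Central meridian λ₀ = 6×18 − 183 = -75°.

Zone 18N, central meridian -75°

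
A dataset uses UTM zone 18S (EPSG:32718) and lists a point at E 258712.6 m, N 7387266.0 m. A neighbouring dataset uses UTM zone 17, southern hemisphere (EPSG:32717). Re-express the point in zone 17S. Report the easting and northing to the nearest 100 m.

E 871000 m, N 7384500 m

UTM 18S → geographic: φ = -23.60720024°, λ = -77.36469987°.
UTM 17S (λ₀ = -81°) forward: E = 871034.149 m, N = 7384542.722 m.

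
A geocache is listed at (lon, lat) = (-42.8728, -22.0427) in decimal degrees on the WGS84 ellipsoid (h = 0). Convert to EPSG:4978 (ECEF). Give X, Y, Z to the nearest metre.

X 4334692 m, Y -4024211 m, Z -2378796 m

WGS84: a = 6378137 m, e² = 0.006694380; N(φ) = a/√(1−e²sin²φ) = 6381146.073 m.
X = (N+h)·cosφ·cosλ = 4334691.538 m; Y = (N+h)·cosφ·sinλ = -4024210.878 m; Z = (N(1−e²)+h)·sinφ = -2378796.141 m.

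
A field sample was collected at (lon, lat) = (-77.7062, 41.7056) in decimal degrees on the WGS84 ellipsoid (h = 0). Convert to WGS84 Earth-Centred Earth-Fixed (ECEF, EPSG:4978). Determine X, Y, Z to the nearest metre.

X 1015399 m, Y -4659461 m, Z 4221248 m

WGS84: a = 6378137 m, e² = 0.006694380; N(φ) = a/√(1−e²sin²φ) = 6387607.656 m.
X = (N+h)·cosφ·cosλ = 1015398.611 m; Y = (N+h)·cosφ·sinλ = -4659460.896 m; Z = (N(1−e²)+h)·sinφ = 4221247.539 m.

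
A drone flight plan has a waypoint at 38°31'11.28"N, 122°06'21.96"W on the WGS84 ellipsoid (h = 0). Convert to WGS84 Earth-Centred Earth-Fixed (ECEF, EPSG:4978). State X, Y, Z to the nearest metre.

WGS84: a = 6378137 m, e² = 0.006694380; N(φ) = a/√(1−e²sin²φ) = 6386433.546 m.
X = (N+h)·cosφ·cosλ = -2655690.340 m; Y = (N+h)·cosφ·sinλ = -4232532.070 m; Z = (N(1−e²)+h)·sinφ = 3950749.270 m.

X -2655690 m, Y -4232532 m, Z 3950749 m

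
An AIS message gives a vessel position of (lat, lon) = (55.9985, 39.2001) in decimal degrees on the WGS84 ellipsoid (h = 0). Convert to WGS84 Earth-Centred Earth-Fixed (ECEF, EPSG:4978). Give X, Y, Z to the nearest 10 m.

X 2770410 m, Y 2259500 m, Z 5264350 m

WGS84: a = 6378137 m, e² = 0.006694380; N(φ) = a/√(1−e²sin²φ) = 6392860.433 m.
X = (N+h)·cosφ·cosλ = 2770407.831 m; Y = (N+h)·cosφ·sinλ = 2259497.544 m; Z = (N(1−e²)+h)·sinφ = 5264348.842 m.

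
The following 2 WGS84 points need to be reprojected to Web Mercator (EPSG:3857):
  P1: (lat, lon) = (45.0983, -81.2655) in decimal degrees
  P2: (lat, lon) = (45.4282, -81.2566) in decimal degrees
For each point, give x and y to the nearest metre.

Web Mercator: x = R·λ, y = R·ln tan(π/4+φ/2), R = 6378137 m.
P1 (45.0983°, -81.2655°) → (-9046434.079, 5637010.107) m.
P2 (45.4282°, -81.2566°) → (-9045443.336, 5689186.607) m.

P1: x -9046434 m, y 5637010 m; P2: x -9045443 m, y 5689187 m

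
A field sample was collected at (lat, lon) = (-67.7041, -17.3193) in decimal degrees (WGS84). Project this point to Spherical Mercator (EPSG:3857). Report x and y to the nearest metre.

x -1927976 m, y -10359623 m

Web Mercator is spherical with R = a = 6378137 m.
x = R·λ = 6378137 × -0.302278809 = -1927975.657 m.
y = R·ln tan(π/4 + φ/2) = 6378137 × -1.624239715 = -10359623.424 m.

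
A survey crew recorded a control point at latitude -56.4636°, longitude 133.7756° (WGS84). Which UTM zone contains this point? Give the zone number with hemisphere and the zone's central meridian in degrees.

Zone 53S, central meridian 135°

UTM zone = ⌊(λ + 180)/6⌋ + 1; 133.7756° ∈ [132°, 138°) → zone 53.
Hemisphere: S (φ < 0).
Central meridian λ₀ = 6×53 − 183 = 135°.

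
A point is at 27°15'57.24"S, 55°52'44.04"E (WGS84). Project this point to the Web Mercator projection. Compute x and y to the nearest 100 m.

x 6220400 m, y -3156700 m

Web Mercator is spherical with R = a = 6378137 m.
x = R·λ = 6378137 × 0.975270787 = 6220410.694 m.
y = R·ln tan(π/4 + φ/2) = 6378137 × -0.494930087 = -3156731.899 m.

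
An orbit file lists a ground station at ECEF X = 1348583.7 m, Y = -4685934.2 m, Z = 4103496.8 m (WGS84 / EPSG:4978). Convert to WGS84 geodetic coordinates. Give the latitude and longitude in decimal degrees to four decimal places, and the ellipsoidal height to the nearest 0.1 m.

lat 40.2718°, lon -73.9445°, h 3771.8 m

λ = atan2(Y, X) = -73.94449952°; p = √(X²+Y²) = 4876131.4 m.
Bowring's method on WGS84 (a = 6378137 m, b = 6356752.314 m) gives φ = 40.27180013°, h = 3771.814 m.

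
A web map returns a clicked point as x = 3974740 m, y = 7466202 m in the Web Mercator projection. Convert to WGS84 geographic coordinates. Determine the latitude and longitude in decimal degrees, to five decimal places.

R = 6378137 m. λ = x/R = 35.70569692°.
φ = 2·arctan(exp(y/R)) − 90° = 2·arctan(3.22390) − 90° = 55.53399965°.

lat 55.53400°, lon 35.70570°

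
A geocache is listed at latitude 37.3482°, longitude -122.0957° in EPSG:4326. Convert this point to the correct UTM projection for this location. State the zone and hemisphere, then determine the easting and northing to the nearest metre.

Zone 10N: E 580094 m, N 4133884 m

Longitude -122.0957° lies in the 6° band [-126°, -120°), giving zone 10; latitude is north of the equator, so 10N.
Zone 10 central meridian λ₀ = 6×10 − 183 = -123°; Δλ = +0.9043°.
Transverse Mercator on WGS84 with k₀ = 0.9996 gives E = 580093.559 m, N = 4133883.927 m.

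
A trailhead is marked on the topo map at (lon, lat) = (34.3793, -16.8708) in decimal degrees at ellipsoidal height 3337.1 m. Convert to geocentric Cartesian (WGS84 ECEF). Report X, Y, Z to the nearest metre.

WGS84: a = 6378137 m, e² = 0.006694380; N(φ) = a/√(1−e²sin²φ) = 6379935.855 m.
X = (N+h)·cosφ·cosλ = 5041491.237 m; Y = (N+h)·cosφ·sinλ = 3449306.414 m; Z = (N(1−e²)+h)·sinφ = -1840123.575 m.

X 5041491 m, Y 3449306 m, Z -1840124 m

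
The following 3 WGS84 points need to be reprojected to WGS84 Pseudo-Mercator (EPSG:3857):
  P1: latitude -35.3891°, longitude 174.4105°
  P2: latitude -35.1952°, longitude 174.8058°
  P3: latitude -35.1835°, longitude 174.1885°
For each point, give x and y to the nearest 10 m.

P1: x 19415290 m, y -4216880 m; P2: x 19459290 m, y -4190440 m; P3: x 19390580 m, y -4188850 m

Web Mercator: x = R·λ, y = R·ln tan(π/4+φ/2), R = 6378137 m.
P1 (-35.3891°, 174.4105°) → (19415288.049, -4216884.808) m.
P2 (-35.1952°, 174.8058°) → (19459292.644, -4190439.787) m.
P3 (-35.1835°, 174.1885°) → (19390575.122, -4188846.107) m.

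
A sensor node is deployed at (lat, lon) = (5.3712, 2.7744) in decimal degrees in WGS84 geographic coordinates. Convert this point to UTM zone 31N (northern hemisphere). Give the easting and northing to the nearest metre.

Zone 31 central meridian λ₀ = 6×31 − 183 = 3°; Δλ = -0.2256°.
Transverse Mercator on WGS84 with k₀ = 0.9996 gives E = 475005.798 m, N = 593701.023 m.

E 475006 m, N 593701 m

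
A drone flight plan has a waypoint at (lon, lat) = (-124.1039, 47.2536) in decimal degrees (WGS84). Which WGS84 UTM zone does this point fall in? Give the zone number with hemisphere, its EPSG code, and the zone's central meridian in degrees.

UTM zone = ⌊(λ + 180)/6⌋ + 1; -124.1039° ∈ [-126°, -120°) → zone 10.
Hemisphere: N (φ ≥ 0).
Central meridian λ₀ = 6×10 − 183 = -123°.
EPSG code: 32610.

Zone 10N (EPSG:32610), central meridian -123°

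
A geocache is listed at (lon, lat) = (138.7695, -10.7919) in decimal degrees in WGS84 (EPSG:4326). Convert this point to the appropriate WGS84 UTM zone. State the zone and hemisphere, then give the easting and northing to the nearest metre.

Longitude 138.7695° lies in the 6° band [138°, 144°), giving zone 54; latitude is south of the equator, so 54S.
Zone 54 central meridian λ₀ = 6×54 − 183 = 141°; Δλ = -2.2305°.
Transverse Mercator on WGS84 with k₀ = 0.9996 gives E = 256104.612 m, N = 8806140.881 m.

Zone 54S: E 256105 m, N 8806141 m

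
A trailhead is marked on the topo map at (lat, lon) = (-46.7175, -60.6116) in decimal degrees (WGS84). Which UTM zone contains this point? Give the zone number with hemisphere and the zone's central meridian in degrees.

Zone 20S, central meridian -63°

UTM zone = ⌊(λ + 180)/6⌋ + 1; -60.6116° ∈ [-66°, -60°) → zone 20.
Hemisphere: S (φ < 0).
Central meridian λ₀ = 6×20 − 183 = -63°.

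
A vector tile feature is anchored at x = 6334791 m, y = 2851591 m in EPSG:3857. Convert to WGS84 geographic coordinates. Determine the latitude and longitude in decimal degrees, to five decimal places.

lat 24.80320°, lon 56.90640°

R = 6378137 m. λ = x/R = 56.90639577°.
φ = 2·arctan(exp(y/R)) − 90° = 2·arctan(1.56375) − 90° = 24.80319618°.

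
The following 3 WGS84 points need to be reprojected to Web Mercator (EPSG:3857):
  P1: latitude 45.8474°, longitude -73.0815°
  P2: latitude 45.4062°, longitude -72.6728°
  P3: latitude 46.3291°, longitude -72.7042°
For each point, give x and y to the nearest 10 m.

Web Mercator: x = R·λ, y = R·ln tan(π/4+φ/2), R = 6378137 m.
P1 (45.8474°, -73.0815°) → (-8135395.366, 5755928.595) m.
P2 (45.4062°, -72.6728°) → (-8089899.091, 5685697.660) m.
P3 (46.3291°, -72.7042°) → (-8093394.523, 5833245.486) m.

P1: x -8135400 m, y 5755930 m; P2: x -8089900 m, y 5685700 m; P3: x -8093390 m, y 5833250 m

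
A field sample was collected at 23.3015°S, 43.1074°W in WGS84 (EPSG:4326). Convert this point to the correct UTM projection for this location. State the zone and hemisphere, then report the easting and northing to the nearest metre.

Longitude -43.1074° lies in the 6° band [-48°, -42°), giving zone 23; latitude is south of the equator, so 23S.
Zone 23 central meridian λ₀ = 6×23 − 183 = -45°; Δλ = +1.8926°.
Transverse Mercator on WGS84 with k₀ = 0.9996 gives E = 693547.439 m, N = 7421838.830 m.

Zone 23S: E 693547 m, N 7421839 m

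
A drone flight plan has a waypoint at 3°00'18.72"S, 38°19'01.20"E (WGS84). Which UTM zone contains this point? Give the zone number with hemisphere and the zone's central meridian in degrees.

Zone 37S, central meridian 39°

UTM zone = ⌊(λ + 180)/6⌋ + 1; 38.3170° ∈ [36°, 42°) → zone 37.
Hemisphere: S (φ < 0).
Central meridian λ₀ = 6×37 − 183 = 39°.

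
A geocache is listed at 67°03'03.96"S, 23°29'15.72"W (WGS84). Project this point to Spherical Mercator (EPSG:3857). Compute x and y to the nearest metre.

x -2614639 m, y -10170632 m

Web Mercator is spherical with R = a = 6378137 m.
x = R·λ = 6378137 × -0.409937699 = -2614638.804 m.
y = R·ln tan(π/4 + φ/2) = 6378137 × -1.594608654 = -10170632.455 m.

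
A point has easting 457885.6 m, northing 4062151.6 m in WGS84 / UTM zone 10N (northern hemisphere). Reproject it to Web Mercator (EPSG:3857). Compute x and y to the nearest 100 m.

Unproject from UTM 10N (λ₀ = -123°) → φ = 36.70409990°, λ = -123.47150049°.
Web Mercator (R = 6378137 m): x = -13744784.562 m, y = 4397941.994 m.

x -13744800 m, y 4397900 m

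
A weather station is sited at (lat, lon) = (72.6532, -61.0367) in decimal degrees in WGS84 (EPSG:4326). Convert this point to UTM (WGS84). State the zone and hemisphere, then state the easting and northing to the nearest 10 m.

Longitude -61.0367° lies in the 6° band [-66°, -60°), giving zone 20; latitude is north of the equator, so 20N.
Zone 20 central meridian λ₀ = 6×20 − 183 = -63°; Δλ = +1.9633°.
Transverse Mercator on WGS84 with k₀ = 0.9996 gives E = 565325.735 m, N = 8062862.368 m.

Zone 20N: E 565330 m, N 8062860 m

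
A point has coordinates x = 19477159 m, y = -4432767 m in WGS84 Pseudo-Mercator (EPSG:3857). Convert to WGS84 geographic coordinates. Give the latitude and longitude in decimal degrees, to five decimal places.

lat -36.95450°, lon 174.96630°

R = 6378137 m. λ = x/R = 174.96629621°.
φ = 2·arctan(exp(y/R)) − 90° = 2·arctan(0.49908) − 90° = -36.95450309°.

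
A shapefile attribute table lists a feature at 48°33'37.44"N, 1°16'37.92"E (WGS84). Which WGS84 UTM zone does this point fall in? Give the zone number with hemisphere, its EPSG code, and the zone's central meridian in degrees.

UTM zone = ⌊(λ + 180)/6⌋ + 1; 1.2772° ∈ [0°, 6°) → zone 31.
Hemisphere: N (φ ≥ 0).
Central meridian λ₀ = 6×31 − 183 = 3°.
EPSG code: 32631.

Zone 31N (EPSG:32631), central meridian 3°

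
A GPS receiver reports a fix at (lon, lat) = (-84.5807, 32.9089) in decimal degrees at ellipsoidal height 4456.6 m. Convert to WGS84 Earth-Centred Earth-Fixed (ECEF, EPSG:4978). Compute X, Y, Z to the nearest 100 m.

WGS84: a = 6378137 m, e² = 0.006694380; N(φ) = a/√(1−e²sin²φ) = 6384448.108 m.
X = (N+h)·cosφ·cosλ = 506568.618 m; Y = (N+h)·cosφ·sinλ = -5339737.507 m; Z = (N(1−e²)+h)·sinφ = 3447902.204 m.

X 506600 m, Y -5339700 m, Z 3447900 m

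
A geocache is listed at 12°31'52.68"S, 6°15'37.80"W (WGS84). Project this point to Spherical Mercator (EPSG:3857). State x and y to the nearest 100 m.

Web Mercator is spherical with R = a = 6378137 m.
x = R·λ = 6378137 × -0.109266338 = -696915.672 m.
y = R·ln tan(π/4 + φ/2) = 6378137 × -0.220477281 = -1406234.303 m.

x -696900 m, y -1406200 m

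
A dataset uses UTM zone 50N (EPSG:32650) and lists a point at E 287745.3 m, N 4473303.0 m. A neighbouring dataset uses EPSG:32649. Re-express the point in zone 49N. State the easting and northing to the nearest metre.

E 797069 m, N 4476183 m

UTM 50N → geographic: φ = 40.38329976°, λ = 114.49949956°.
UTM 49N (λ₀ = 111°) forward: E = 797069.272 m, N = 4476182.973 m.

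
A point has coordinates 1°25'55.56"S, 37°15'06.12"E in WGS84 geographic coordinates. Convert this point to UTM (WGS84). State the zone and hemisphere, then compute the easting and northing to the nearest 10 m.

Longitude 37.2517° lies in the 6° band [36°, 42°), giving zone 37; latitude is south of the equator, so 37S.
Zone 37 central meridian λ₀ = 6×37 − 183 = 39°; Δλ = -1.7483°.
Transverse Mercator on WGS84 with k₀ = 0.9996 gives E = 305487.990 m, N = 9841635.405 m.

Zone 37S: E 305490 m, N 9841640 m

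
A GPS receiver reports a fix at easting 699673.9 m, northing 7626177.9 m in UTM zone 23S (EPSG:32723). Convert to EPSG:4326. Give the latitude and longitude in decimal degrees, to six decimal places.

lat -21.455800°, lon -43.073100°

Zone 23S: λ₀ = -45°, k₀ = 0.9996, false easting 500000 m, false northing 10000000 m.
Meridian distance M = (N − FN)/k₀ = -2374772.0 m.
Inverse transverse Mercator on WGS84 gives φ = -21.45579998°, λ = -43.07310009°.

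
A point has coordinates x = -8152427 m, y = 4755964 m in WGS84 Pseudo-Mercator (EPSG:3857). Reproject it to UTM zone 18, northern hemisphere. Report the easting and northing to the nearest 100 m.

Web Mercator inverse (R = 6378137 m) → φ = 39.23899776°, λ = -73.23449777°.
UTM 18N forward: E = 652367.167 m, N = 4344784.158 m.

E 652400 m, N 4344800 m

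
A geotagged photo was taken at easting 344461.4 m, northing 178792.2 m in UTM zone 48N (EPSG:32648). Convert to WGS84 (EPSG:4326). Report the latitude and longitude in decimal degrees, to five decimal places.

Zone 48N: λ₀ = 105°, k₀ = 0.9996, false easting 500000 m.
Meridian distance M = (N − FN)/k₀ = 178863.7 m.
Inverse transverse Mercator on WGS84 gives φ = 1.61710019°, λ = 103.60180020°.

lat 1.61710°, lon 103.60180°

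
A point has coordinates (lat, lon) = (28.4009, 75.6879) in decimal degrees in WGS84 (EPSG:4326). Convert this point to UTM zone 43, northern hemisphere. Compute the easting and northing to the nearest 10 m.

Zone 43 central meridian λ₀ = 6×43 − 183 = 75°; Δλ = +0.6879°.
Transverse Mercator on WGS84 with k₀ = 0.9996 gives E = 567384.987 m, N = 3141805.826 m.

E 567380 m, N 3141810 m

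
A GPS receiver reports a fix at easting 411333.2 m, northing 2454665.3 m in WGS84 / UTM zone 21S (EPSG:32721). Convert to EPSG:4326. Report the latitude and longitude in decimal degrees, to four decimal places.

lat -68.0085°, lon -59.1221°

Zone 21S: λ₀ = -57°, k₀ = 0.9996, false easting 500000 m, false northing 10000000 m.
Meridian distance M = (N − FN)/k₀ = -7548354.0 m.
Inverse transverse Mercator on WGS84 gives φ = -68.00849977°, λ = -59.12209915°.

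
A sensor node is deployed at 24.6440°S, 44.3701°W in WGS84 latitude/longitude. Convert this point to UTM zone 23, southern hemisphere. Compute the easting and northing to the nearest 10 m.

E 563750 m, N 7274320 m

Zone 23 central meridian λ₀ = 6×23 − 183 = -45°; Δλ = +0.6299°.
Transverse Mercator on WGS84 with k₀ = 0.9996 gives E = 563745.794 m, N = 7274324.571 m.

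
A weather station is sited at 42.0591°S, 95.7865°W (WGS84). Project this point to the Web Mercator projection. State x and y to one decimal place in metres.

x -10662904.4 m, y -5169836.5 m

Web Mercator is spherical with R = a = 6378137 m.
x = R·λ = 6378137 × -1.671789804 = -10662904.405 m.
y = R·ln tan(π/4 + φ/2) = 6378137 × -0.810555881 = -5169836.453 m.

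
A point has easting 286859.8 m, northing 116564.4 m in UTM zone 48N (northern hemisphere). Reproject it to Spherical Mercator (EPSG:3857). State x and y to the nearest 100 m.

x 11475300 m, y 117300 m

Unproject from UTM 48N (λ₀ = 105°) → φ = 1.05400042°, λ = 103.08459989°.
Web Mercator (R = 6378137 m): x = 11475325.168 m, y = 117337.409 m.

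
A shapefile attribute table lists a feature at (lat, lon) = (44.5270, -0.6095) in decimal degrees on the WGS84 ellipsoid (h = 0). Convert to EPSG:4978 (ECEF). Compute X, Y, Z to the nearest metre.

X 4554347 m, Y -48450 m, Z 4450028 m

WGS84: a = 6378137 m, e² = 0.006694380; N(φ) = a/√(1−e²sin²φ) = 6388661.174 m.
X = (N+h)·cosφ·cosλ = 4554347.096 m; Y = (N+h)·cosφ·sinλ = -48449.978 m; Z = (N(1−e²)+h)·sinφ = 4450027.660 m.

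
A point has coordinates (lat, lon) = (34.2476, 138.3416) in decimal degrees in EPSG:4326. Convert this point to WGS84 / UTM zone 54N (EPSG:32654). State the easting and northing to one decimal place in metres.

Zone 54 central meridian λ₀ = 6×54 − 183 = 141°; Δλ = -2.6584°.
Transverse Mercator on WGS84 with k₀ = 0.9996 gives E = 255184.647 m, N = 3792807.525 m.

E 255184.6 m, N 3792807.5 m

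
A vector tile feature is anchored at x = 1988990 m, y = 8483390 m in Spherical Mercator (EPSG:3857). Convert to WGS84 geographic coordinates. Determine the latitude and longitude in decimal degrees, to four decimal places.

lat 60.3736°, lon 17.8674°

R = 6378137 m. λ = x/R = 17.86740117°.
φ = 2·arctan(exp(y/R)) − 90° = 2·arctan(3.78132) − 90° = 60.37360142°.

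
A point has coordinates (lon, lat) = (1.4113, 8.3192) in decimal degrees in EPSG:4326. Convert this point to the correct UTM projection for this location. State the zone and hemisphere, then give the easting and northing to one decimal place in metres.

Zone 31N: E 325043.8 m, N 919937.2 m

Longitude 1.4113° lies in the 6° band [0°, 6°), giving zone 31; latitude is north of the equator, so 31N.
Zone 31 central meridian λ₀ = 6×31 − 183 = 3°; Δλ = -1.5887°.
Transverse Mercator on WGS84 with k₀ = 0.9996 gives E = 325043.801 m, N = 919937.203 m.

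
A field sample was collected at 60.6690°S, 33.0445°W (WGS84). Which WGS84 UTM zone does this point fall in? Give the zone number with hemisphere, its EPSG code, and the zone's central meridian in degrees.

Zone 25S (EPSG:32725), central meridian -33°

UTM zone = ⌊(λ + 180)/6⌋ + 1; -33.0445° ∈ [-36°, -30°) → zone 25.
Hemisphere: S (φ < 0).
Central meridian λ₀ = 6×25 − 183 = -33°.
EPSG code: 32725.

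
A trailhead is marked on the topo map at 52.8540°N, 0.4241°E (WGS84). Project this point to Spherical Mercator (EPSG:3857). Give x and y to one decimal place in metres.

x 47210.6 m, y 6956037.4 m

Web Mercator is spherical with R = a = 6378137 m.
x = R·λ = 6378137 × 0.007401941 = 47210.596 m.
y = R·ln tan(π/4 + φ/2) = 6378137 × 1.090606458 = 6956037.401 m.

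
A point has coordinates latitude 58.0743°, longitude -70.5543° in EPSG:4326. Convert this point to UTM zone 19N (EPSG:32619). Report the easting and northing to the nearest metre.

E 408322 m, N 6438038 m

Zone 19 central meridian λ₀ = 6×19 − 183 = -69°; Δλ = -1.5543°.
Transverse Mercator on WGS84 with k₀ = 0.9996 gives E = 408321.889 m, N = 6438037.764 m.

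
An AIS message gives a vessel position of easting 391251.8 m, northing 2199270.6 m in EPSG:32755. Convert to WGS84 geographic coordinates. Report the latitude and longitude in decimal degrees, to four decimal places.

lat -70.2894°, lon 144.1100°

Zone 55S: λ₀ = 147°, k₀ = 0.9996, false easting 500000 m, false northing 10000000 m.
Meridian distance M = (N − FN)/k₀ = -7803850.9 m.
Inverse transverse Mercator on WGS84 gives φ = -70.28939996°, λ = 144.11000041°.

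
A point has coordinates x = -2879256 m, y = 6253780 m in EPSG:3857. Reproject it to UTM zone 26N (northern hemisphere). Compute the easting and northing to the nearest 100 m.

E 583200 m, N 5414200 m

Web Mercator inverse (R = 6378137 m) → φ = 48.87560226°, λ = -25.86479672°.
UTM 26N forward: E = 583237.490 m, N = 5414248.416 m.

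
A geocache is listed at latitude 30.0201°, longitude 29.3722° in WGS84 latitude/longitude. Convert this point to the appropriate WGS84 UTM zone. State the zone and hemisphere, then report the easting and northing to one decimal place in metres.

Longitude 29.3722° lies in the 6° band [24°, 30°), giving zone 35; latitude is north of the equator, so 35N.
Zone 35 central meridian λ₀ = 6×35 − 183 = 27°; Δλ = +2.3722°.
Transverse Mercator on WGS84 with k₀ = 0.9996 gives E = 728779.960 m, N = 3323382.920 m.

Zone 35N: E 728780.0 m, N 3323382.9 m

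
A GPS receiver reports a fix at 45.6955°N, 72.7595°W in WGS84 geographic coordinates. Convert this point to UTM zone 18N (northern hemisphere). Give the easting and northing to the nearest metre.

E 674435 m, N 5062658 m

Zone 18 central meridian λ₀ = 6×18 − 183 = -75°; Δλ = +2.2405°.
Transverse Mercator on WGS84 with k₀ = 0.9996 gives E = 674435.275 m, N = 5062657.709 m.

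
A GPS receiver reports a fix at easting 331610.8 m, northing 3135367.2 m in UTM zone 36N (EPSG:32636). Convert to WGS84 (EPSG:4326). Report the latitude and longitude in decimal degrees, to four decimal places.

lat 28.3337°, lon 31.2822°

Zone 36N: λ₀ = 33°, k₀ = 0.9996, false easting 500000 m.
Meridian distance M = (N − FN)/k₀ = 3136621.8 m.
Inverse transverse Mercator on WGS84 gives φ = 28.33370009°, λ = 31.28220030°.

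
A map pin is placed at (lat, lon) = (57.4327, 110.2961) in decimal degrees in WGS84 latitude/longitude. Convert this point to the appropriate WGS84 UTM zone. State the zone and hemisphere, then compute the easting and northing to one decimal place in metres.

Longitude 110.2961° lies in the 6° band [108°, 114°), giving zone 49; latitude is north of the equator, so 49N.
Zone 49 central meridian λ₀ = 6×49 − 183 = 111°; Δλ = -0.7039°.
Transverse Mercator on WGS84 with k₀ = 0.9996 gives E = 457737.520 m, N = 6365772.526 m.

Zone 49N: E 457737.5 m, N 6365772.5 m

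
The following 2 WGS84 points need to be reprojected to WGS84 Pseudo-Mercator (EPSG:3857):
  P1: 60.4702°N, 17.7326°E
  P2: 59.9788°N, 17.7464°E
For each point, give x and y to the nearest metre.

Web Mercator: x = R·λ, y = R·ln tan(π/4+φ/2), R = 6378137 m.
P1 (60.4702°, 17.7326°) → (1973984.002, 8505175.064) m.
P2 (59.9788°, 17.7464°) → (1975520.211, 8395019.455) m.

P1: x 1973984 m, y 8505175 m; P2: x 1975520 m, y 8395019 m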